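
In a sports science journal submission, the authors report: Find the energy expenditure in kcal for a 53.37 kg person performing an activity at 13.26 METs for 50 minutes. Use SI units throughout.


kcal = MET * mass * time_hr
Convert time: 50 min = 0.8333 hr
kcal = 13.26 * 53.37 * 0.8333
kcal = 589.7385 kcal

589.7385 kcal


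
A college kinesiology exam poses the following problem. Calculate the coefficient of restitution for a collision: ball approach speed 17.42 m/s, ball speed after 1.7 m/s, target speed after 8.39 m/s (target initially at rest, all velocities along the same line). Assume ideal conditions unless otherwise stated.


e = (v2_after - v1_after) / (v1_before - v2_before)
Numerator = 8.39 - 1.7 = 6.69
Denominator = 17.42 - 0 = 17.42
e = 6.69 / 17.42 = 0.384

0.384


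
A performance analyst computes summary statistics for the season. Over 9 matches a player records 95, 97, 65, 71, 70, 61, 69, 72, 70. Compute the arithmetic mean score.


Average = sum / n
Sum = 670
Average = 670 / 9 = 74.4444

74.4444


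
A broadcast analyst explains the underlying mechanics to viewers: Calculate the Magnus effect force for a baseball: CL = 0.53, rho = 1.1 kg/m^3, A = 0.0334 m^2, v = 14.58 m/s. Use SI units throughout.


FM = 0.5 * CL * rho * A * v^2
FM = 0.5 * 0.53 * 1.1 * 0.0334 * 14.58^2
v^2 = 212.5764
FM = 0.5 * 0.53 * 1.1 * 0.0334 * 212.5764 = 2.0697 N

2.0697 N


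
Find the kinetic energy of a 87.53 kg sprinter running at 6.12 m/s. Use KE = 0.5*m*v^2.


KE = 0.5 * m * v^2
KE = 0.5 * 87.53 * 6.12^2
KE = 0.5 * 87.53 * 37.4544 = 1639.1918 J

1639.1918 J


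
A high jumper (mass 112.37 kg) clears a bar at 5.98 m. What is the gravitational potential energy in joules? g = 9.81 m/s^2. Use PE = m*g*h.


PE = m * g * h
PE = 112.37 * 9.81 * 5.98
PE = 1102.3497 * 5.98 = 6592.0512 J

6592.0512 J


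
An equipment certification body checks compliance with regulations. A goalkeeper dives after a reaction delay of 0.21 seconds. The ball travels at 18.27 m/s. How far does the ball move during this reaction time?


d = v * t
d = 18.27 * 0.21
d = 3.8367 m

3.8367 m


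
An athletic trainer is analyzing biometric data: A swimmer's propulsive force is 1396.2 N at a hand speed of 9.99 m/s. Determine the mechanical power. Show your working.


P = F * v
P = 1396.2 * 9.99
P = 13948.038 W

13948.038 W


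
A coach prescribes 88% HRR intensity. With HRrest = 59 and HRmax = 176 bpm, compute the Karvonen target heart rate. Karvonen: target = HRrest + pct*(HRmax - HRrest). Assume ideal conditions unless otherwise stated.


Target = HRrest + pct*(HRmax - HRrest)
Heart rate reserve = HRmax - HRrest = 176 - 59 = 117 bpm
Fraction = 88% = 0.88
Target = 59 + 0.88 * 117
Target = 59 + 102.96 = 161.96 bpm

161.96 bpm


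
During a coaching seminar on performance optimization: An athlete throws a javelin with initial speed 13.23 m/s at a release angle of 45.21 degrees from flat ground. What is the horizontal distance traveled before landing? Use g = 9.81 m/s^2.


R = v^2 * sin(2*theta) / g
Convert angle to radians: theta = 45.21 deg = 0.7891 rad
sin(2*theta) = sin(1.5781) = 1
R = 13.23^2 * 1 / 9.81
R = 175.0329 * 1 / 9.81 = 17.8418 m

17.8418 m


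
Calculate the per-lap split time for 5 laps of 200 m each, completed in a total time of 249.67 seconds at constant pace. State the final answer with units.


Split time = total_time / n_laps = 249.67 / 5
Split time = 49.934 s per lap

49.934 s


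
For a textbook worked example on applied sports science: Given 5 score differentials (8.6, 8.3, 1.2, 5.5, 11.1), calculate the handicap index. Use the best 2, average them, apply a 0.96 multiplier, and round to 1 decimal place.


All differentials: 8.6, 8.3, 1.2, 5.5, 11.1
Sorted: 1.2, 5.5, 8.3, 8.6, 11.1
Best 2: 1.2, 5.5
Average of best = 6.7 / 2 = 3.35
Raw index = 3.35 * 0.96 = 3.216
Handicap index = round(3.216, 1) = 3.2

3.2


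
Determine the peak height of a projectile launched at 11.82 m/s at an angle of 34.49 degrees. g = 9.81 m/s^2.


H = (v*sin(theta))^2 / (2*g)
vy = v*sin(theta) = 11.82 * sin(34.49 deg) = 6.6932 m/s
H = vy^2 / (2*g) = 44.7992 / (2*9.81)
H = 44.7992 / 19.62 = 2.2833 m

2.2833 m


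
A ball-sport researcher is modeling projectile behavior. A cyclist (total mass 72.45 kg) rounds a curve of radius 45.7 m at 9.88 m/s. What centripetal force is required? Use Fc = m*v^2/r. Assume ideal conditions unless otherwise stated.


Fc = m * v^2 / r
v^2 = 9.88^2 = 97.6144
Fc = 72.45 * 97.6144 / 45.7
Fc = 7072.1633 / 45.7 = 154.7519 N

154.7519 N


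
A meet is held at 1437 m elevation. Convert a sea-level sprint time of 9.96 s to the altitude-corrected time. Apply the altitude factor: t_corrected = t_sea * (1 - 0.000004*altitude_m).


Correction factor = 1 - 0.000004 * 1437 = 0.994252
t_corrected = t_sea * factor = 9.96 * 0.994252
t_corrected = 9.9027 s

9.9027 s


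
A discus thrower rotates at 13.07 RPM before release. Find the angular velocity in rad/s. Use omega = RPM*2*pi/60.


omega = RPM * 2 * pi / 60
omega = 13.07 * 2 * 3.14159 / 60
omega = 82.1212 / 60 = 1.3687 rad/s

1.3687 rad/s


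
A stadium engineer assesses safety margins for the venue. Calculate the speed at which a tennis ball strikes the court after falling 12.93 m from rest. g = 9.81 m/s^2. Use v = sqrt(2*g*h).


v = sqrt(2 * g * h)
v = sqrt(2 * 9.81 * 12.93)
v = sqrt(253.6866) = 15.9275 m/s

15.9275 m/s


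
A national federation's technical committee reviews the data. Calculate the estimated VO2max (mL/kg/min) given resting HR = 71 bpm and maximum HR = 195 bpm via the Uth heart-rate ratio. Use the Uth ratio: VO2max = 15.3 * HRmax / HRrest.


VO2max = 15.3 * HRmax / HRrest
VO2max = 15.3 * 195 / 71
VO2max = 2983.5 / 71 = 42.0211 mL/kg/min

42.0211 mL/kg/min


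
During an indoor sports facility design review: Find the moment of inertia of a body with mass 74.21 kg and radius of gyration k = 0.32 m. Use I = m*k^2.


I = m * k^2
I = 74.21 * 0.32^2
I = 74.21 * 0.1024 = 7.5991 kg*m^2

7.5991 kg*m^2


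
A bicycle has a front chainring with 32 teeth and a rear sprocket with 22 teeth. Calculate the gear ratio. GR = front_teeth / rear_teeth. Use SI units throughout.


GR = front_teeth / rear_teeth
GR = 32 / 22
GR = 1.4545

1.4545


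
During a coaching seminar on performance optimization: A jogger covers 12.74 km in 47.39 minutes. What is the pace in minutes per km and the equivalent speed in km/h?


Pace = time / distance = 47.39 min / 12.74 km = 3.7198 min/km
Speed = distance / time_in_hours = 12.74 / 0.7898 hr
Speed = 16.13 km/h

3.7198 min/km, 16.13 km/h


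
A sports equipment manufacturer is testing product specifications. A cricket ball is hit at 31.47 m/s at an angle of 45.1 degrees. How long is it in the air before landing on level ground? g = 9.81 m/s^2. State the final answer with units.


T = 2*v*sin(theta)/g
sin(theta) = sin(45.1 deg) = 0.7083
T = 2*31.47*0.7083 / 9.81
T = 44.5829 / 9.81 = 4.5446 s

4.5446 s


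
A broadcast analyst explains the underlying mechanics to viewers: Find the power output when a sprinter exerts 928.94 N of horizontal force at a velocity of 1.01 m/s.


P = F * v
P = 928.94 * 1.01
P = 938.2294 W

938.2294 W


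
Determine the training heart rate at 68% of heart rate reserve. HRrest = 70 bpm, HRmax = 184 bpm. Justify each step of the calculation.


Target = HRrest + pct*(HRmax - HRrest)
Heart rate reserve = HRmax - HRrest = 184 - 70 = 114 bpm
Fraction = 68% = 0.68
Target = 70 + 0.68 * 114
Target = 70 + 77.52 = 147.52 bpm

147.52 bpm


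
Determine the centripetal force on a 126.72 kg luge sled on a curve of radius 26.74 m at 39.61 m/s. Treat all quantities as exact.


Fc = m * v^2 / r
v^2 = 39.61^2 = 1568.9521
Fc = 126.72 * 1568.9521 / 26.74
Fc = 198817.6101 / 26.74 = 7435.2135 N

7435.2135 N


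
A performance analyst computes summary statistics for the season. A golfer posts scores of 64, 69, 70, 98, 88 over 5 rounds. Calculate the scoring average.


Average = sum / n
Sum = 389
Average = 389 / 5 = 77.8

77.8


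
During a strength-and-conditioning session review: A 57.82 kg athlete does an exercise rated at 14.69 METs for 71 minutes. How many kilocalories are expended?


kcal = MET * mass * time_hr
Convert time: 71 min = 1.1833 hr
kcal = 14.69 * 57.82 * 1.1833
kcal = 1005.0947 kcal

1005.0947 kcal


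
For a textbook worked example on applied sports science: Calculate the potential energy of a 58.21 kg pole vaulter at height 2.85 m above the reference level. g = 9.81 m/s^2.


PE = m * g * h
PE = 58.21 * 9.81 * 2.85
PE = 571.0401 * 2.85 = 1627.4643 J

1627.4643 J


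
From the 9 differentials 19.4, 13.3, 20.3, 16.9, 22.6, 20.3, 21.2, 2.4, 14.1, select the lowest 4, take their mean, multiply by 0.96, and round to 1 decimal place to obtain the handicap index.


All differentials: 19.4, 13.3, 20.3, 16.9, 22.6, 20.3, 21.2, 2.4, 14.1
Sorted: 2.4, 13.3, 14.1, 16.9, 19.4, 20.3, 20.3, 21.2, 22.6
Best 4: 2.4, 13.3, 14.1, 16.9
Average of best = 46.7 / 4 = 11.675
Raw index = 11.675 * 0.96 = 11.208
Handicap index = round(11.208, 1) = 11.2

11.2


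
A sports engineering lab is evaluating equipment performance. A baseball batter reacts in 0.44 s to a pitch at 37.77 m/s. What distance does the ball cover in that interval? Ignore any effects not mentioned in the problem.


d = v * t
d = 37.77 * 0.44
d = 16.6188 m

16.6188 m


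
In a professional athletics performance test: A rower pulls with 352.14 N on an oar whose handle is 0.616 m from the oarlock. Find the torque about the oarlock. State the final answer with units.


tau = F * d
tau = 352.14 * 0.616
tau = 216.9182 N*m

216.9182 N*m


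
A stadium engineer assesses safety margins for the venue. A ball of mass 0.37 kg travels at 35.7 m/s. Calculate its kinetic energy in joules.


KE = 0.5 * m * v^2
KE = 0.5 * 0.37 * 35.7^2
KE = 0.5 * 0.37 * 1274.49 = 235.7807 J

235.7807 J


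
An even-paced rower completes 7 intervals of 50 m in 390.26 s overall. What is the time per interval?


Split time = total_time / n_laps = 390.26 / 7
Split time = 55.7514 s per lap

55.7514 s


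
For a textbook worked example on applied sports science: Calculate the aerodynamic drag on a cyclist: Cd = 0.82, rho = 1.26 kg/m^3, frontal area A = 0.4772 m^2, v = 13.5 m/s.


Fd = 0.5 * Cd * rho * A * v^2
Fd = 0.5 * 0.82 * 1.26 * 0.4772 * 13.5^2
v^2 = 182.25
Fd = 0.5 * 0.82 * 1.26 * 0.4772 * 182.25 = 44.9285 N

44.9285 N


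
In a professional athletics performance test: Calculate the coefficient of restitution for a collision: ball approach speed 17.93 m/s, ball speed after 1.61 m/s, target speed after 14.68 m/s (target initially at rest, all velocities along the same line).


e = (v2_after - v1_after) / (v1_before - v2_before)
Numerator = 14.68 - 1.61 = 13.07
Denominator = 17.93 - 0 = 17.93
e = 13.07 / 17.93 = 0.7289

0.7289


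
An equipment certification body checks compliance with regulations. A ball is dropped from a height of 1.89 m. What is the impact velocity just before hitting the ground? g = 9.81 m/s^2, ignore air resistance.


v = sqrt(2 * g * h)
v = sqrt(2 * 9.81 * 1.89)
v = sqrt(37.0818) = 6.0895 m/s

6.0895 m/s


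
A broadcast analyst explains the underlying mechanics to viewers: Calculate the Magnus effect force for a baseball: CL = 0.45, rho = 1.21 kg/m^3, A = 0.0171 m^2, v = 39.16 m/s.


FM = 0.5 * CL * rho * A * v^2
FM = 0.5 * 0.45 * 1.21 * 0.0171 * 39.16^2
v^2 = 1533.5056
FM = 0.5 * 0.45 * 1.21 * 0.0171 * 1533.5056 = 7.1392 N

7.1392 N


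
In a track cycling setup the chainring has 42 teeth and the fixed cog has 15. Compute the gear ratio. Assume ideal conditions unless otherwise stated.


GR = front_teeth / rear_teeth
GR = 42 / 15
GR = 2.8

2.8


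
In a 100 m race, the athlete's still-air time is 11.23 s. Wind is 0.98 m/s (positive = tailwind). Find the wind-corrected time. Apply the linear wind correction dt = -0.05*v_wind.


dt = -0.05 * v_wind = -0.05 * 0.98 = -0.049 s
t_corrected = t_still + dt = 11.23 + (-0.049)
t_corrected = 11.181 s

11.181 s


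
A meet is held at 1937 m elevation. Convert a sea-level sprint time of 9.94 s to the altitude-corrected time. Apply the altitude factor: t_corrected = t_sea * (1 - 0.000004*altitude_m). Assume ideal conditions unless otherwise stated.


Correction factor = 1 - 0.000004 * 1937 = 0.992252
t_corrected = t_sea * factor = 9.94 * 0.992252
t_corrected = 9.863 s

9.863 s


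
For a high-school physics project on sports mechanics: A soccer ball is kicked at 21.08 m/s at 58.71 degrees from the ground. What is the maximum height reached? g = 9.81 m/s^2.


H = (v*sin(theta))^2 / (2*g)
vy = v*sin(theta) = 21.08 * sin(58.71 deg) = 18.0139 m/s
H = vy^2 / (2*g) = 324.5007 / (2*9.81)
H = 324.5007 / 19.62 = 16.5393 m

16.5393 m


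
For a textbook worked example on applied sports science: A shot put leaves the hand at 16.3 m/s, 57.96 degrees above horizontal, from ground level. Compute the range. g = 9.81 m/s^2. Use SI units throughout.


R = v^2 * sin(2*theta) / g
Convert angle to radians: theta = 57.96 deg = 1.0116 rad
sin(2*theta) = sin(2.0232) = 0.8994
R = 16.3^2 * 0.8994 / 9.81
R = 265.69 * 0.8994 / 9.81 = 24.3591 m

24.3591 m


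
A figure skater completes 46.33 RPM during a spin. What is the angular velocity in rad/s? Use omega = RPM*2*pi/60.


omega = RPM * 2 * pi / 60
omega = 46.33 * 2 * 3.14159 / 60
omega = 291.1 / 60 = 4.8517 rad/s

4.8517 rad/s


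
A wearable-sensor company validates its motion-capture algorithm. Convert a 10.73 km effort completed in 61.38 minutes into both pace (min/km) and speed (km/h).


Pace = time / distance = 61.38 min / 10.73 km = 5.7204 min/km
Speed = distance / time_in_hours = 10.73 / 1.023 hr
Speed = 10.4888 km/h

5.7204 min/km, 10.4888 km/h


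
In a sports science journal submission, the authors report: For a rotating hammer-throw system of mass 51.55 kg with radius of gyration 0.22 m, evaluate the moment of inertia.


I = m * k^2
I = 51.55 * 0.22^2
I = 51.55 * 0.0484 = 2.495 kg*m^2

2.495 kg*m^2


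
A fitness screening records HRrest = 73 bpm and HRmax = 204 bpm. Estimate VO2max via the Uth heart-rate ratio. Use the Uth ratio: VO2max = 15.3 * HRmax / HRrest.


VO2max = 15.3 * HRmax / HRrest
VO2max = 15.3 * 204 / 73
VO2max = 3121.2 / 73 = 42.7562 mL/kg/min

42.7562 mL/kg/min


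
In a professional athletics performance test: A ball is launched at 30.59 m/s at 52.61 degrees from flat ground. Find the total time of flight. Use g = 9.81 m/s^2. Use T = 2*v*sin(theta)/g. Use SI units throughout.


T = 2*v*sin(theta)/g
sin(theta) = sin(52.61 deg) = 0.7945
T = 2*30.59*0.7945 / 9.81
T = 48.6088 / 9.81 = 4.955 s

4.955 s


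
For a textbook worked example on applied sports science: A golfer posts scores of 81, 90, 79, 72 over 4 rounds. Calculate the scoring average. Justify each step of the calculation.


Average = sum / n
Sum = 322
Average = 322 / 4 = 80.5

80.5


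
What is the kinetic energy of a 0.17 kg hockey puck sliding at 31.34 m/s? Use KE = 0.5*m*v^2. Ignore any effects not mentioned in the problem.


KE = 0.5 * m * v^2
KE = 0.5 * 0.17 * 31.34^2
KE = 0.5 * 0.17 * 982.1956 = 83.4866 J

83.4866 J


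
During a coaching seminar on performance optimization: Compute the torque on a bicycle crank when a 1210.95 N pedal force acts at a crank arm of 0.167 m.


tau = F * d
tau = 1210.95 * 0.167
tau = 202.2287 N*m

202.2287 N*m


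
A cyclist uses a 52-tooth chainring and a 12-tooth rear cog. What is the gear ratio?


GR = front_teeth / rear_teeth
GR = 52 / 12
GR = 4.3333

4.3333


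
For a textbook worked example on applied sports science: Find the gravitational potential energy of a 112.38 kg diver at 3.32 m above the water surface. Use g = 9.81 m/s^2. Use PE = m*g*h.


PE = m * g * h
PE = 112.38 * 9.81 * 3.32
PE = 1102.4478 * 3.32 = 3660.1267 J

3660.1267 J


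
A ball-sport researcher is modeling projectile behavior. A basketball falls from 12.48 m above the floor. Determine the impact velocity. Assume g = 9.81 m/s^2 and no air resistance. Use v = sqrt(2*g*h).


v = sqrt(2 * g * h)
v = sqrt(2 * 9.81 * 12.48)
v = sqrt(244.8576) = 15.6479 m/s

15.6479 m/s


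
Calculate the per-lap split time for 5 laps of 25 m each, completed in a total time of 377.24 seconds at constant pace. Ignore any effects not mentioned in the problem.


Split time = total_time / n_laps = 377.24 / 5
Split time = 75.448 s per lap

75.448 s


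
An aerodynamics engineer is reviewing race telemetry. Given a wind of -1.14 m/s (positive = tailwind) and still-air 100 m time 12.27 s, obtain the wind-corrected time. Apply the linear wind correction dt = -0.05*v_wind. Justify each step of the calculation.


dt = -0.05 * v_wind = -0.05 * -1.14 = 0.057 s
t_corrected = t_still + dt = 12.27 + (0.057)
t_corrected = 12.327 s

12.327 s


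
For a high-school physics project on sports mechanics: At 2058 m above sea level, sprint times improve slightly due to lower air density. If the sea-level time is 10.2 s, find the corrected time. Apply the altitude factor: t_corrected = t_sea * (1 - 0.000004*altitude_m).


Correction factor = 1 - 0.000004 * 2058 = 0.991768
t_corrected = t_sea * factor = 10.2 * 0.991768
t_corrected = 10.116 s

10.116 s


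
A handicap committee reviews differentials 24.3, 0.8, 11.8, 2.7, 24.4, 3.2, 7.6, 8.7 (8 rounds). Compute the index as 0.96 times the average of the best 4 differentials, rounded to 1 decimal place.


All differentials: 24.3, 0.8, 11.8, 2.7, 24.4, 3.2, 7.6, 8.7
Sorted: 0.8, 2.7, 3.2, 7.6, 8.7, 11.8, 24.3, 24.4
Best 4: 0.8, 2.7, 3.2, 7.6
Average of best = 14.3 / 4 = 3.575
Raw index = 3.575 * 0.96 = 3.432
Handicap index = round(3.432, 1) = 3.4

3.4


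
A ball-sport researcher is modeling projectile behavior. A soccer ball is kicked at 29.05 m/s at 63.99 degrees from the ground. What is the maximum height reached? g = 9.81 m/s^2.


H = (v*sin(theta))^2 / (2*g)
vy = v*sin(theta) = 29.05 * sin(63.99 deg) = 26.1077 m/s
H = vy^2 / (2*g) = 681.6143 / (2*9.81)
H = 681.6143 / 19.62 = 34.7408 m

34.7408 m


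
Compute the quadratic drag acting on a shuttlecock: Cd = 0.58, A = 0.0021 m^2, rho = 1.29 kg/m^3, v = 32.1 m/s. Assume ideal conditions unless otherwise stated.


Fd = 0.5 * Cd * rho * A * v^2
Fd = 0.5 * 0.58 * 1.29 * 0.0021 * 32.1^2
v^2 = 1030.41
Fd = 0.5 * 0.58 * 1.29 * 0.0021 * 1030.41 = 0.8095 N

0.8095 N


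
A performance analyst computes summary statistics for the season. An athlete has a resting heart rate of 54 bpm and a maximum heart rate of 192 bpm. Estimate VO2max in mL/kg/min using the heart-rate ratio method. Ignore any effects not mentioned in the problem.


VO2max = 15.3 * HRmax / HRrest
VO2max = 15.3 * 192 / 54
VO2max = 2937.6 / 54 = 54.4 mL/kg/min

54.4 mL/kg/min


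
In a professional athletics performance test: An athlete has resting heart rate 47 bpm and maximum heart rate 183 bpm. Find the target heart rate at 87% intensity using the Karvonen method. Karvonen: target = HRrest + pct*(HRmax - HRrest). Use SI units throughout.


Target = HRrest + pct*(HRmax - HRrest)
Heart rate reserve = HRmax - HRrest = 183 - 47 = 136 bpm
Fraction = 87% = 0.87
Target = 47 + 0.87 * 136
Target = 47 + 118.32 = 165.32 bpm

165.32 bpm


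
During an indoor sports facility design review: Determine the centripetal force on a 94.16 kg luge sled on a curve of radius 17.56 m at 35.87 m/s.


Fc = m * v^2 / r
v^2 = 35.87^2 = 1286.6569
Fc = 94.16 * 1286.6569 / 17.56
Fc = 121151.6137 / 17.56 = 6899.2946 N

6899.2946 N


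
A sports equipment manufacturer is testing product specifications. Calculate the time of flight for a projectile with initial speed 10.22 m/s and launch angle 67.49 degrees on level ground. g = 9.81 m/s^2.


T = 2*v*sin(theta)/g
sin(theta) = sin(67.49 deg) = 0.9238
T = 2*10.22*0.9238 / 9.81
T = 18.8827 / 9.81 = 1.9248 s

1.9248 s


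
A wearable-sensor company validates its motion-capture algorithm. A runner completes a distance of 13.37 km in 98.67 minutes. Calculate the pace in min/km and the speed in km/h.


Pace = time / distance = 98.67 min / 13.37 km = 7.38 min/km
Speed = distance / time_in_hours = 13.37 / 1.6445 hr
Speed = 8.1301 km/h

7.38 min/km, 8.1301 km/h


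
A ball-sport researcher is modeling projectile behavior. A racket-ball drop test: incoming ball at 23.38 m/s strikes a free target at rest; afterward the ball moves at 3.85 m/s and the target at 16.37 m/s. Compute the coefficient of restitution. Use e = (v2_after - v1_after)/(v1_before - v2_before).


e = (v2_after - v1_after) / (v1_before - v2_before)
Numerator = 16.37 - 3.85 = 12.52
Denominator = 23.38 - 0 = 23.38
e = 12.52 / 23.38 = 0.5355

0.5355


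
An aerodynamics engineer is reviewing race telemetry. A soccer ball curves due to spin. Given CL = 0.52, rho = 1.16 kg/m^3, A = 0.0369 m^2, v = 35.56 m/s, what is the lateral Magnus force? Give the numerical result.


FM = 0.5 * CL * rho * A * v^2
FM = 0.5 * 0.52 * 1.16 * 0.0369 * 35.56^2
v^2 = 1264.5136
FM = 0.5 * 0.52 * 1.16 * 0.0369 * 1264.5136 = 14.0728 N

14.0728 N


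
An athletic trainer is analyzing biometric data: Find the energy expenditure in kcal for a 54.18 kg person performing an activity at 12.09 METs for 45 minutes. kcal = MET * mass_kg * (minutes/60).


kcal = MET * mass * time_hr
Convert time: 45 min = 0.75 hr
kcal = 12.09 * 54.18 * 0.75
kcal = 491.2772 kcal

491.2772 kcal


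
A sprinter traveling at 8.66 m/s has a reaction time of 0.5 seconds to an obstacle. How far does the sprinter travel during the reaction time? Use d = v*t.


d = v * t
d = 8.66 * 0.5
d = 4.33 m

4.33 m


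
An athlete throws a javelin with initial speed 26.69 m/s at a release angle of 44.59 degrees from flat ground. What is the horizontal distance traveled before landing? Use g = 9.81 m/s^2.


R = v^2 * sin(2*theta) / g
Convert angle to radians: theta = 44.59 deg = 0.7782 rad
sin(2*theta) = sin(1.5565) = 0.9999
R = 26.69^2 * 0.9999 / 9.81
R = 712.3561 * 0.9999 / 9.81 = 72.6079 m

72.6079 m


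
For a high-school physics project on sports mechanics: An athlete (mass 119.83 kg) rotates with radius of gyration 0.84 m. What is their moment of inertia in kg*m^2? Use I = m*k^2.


I = m * k^2
I = 119.83 * 0.84^2
I = 119.83 * 0.7056 = 84.552 kg*m^2

84.552 kg*m^2


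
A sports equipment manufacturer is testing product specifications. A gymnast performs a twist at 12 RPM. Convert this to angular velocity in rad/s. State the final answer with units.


omega = RPM * 2 * pi / 60
omega = 12 * 2 * 3.14159 / 60
omega = 75.3982 / 60 = 1.2566 rad/s

1.2566 rad/s


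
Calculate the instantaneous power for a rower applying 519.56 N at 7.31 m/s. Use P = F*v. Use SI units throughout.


P = F * v
P = 519.56 * 7.31
P = 3797.9836 W

3797.9836 W


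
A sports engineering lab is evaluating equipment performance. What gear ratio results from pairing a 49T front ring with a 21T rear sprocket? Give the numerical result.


GR = front_teeth / rear_teeth
GR = 49 / 21
GR = 2.3333

2.3333


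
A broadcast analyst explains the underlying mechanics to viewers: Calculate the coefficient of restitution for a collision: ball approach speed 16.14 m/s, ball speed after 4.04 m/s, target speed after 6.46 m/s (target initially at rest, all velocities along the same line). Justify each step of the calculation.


e = (v2_after - v1_after) / (v1_before - v2_before)
Numerator = 6.46 - 4.04 = 2.42
Denominator = 16.14 - 0 = 16.14
e = 2.42 / 16.14 = 0.1499

0.1499


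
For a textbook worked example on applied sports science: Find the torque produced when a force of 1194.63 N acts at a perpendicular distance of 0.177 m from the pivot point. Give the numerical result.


tau = F * d
tau = 1194.63 * 0.177
tau = 211.4495 N*m

211.4495 N*m


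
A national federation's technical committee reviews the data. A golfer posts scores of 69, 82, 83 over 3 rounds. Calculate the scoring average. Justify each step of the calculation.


Average = sum / n
Sum = 234
Average = 234 / 3 = 78

78


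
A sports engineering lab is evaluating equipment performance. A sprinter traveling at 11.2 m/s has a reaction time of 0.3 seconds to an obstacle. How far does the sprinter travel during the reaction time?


d = v * t
d = 11.2 * 0.3
d = 3.36 m

3.36 m


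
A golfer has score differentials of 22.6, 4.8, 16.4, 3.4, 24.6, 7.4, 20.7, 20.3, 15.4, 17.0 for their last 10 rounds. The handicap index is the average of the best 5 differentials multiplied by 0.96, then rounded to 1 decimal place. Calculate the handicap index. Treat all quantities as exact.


All differentials: 22.6, 4.8, 16.4, 3.4, 24.6, 7.4, 20.7, 20.3, 15.4, 17.0
Sorted: 3.4, 4.8, 7.4, 15.4, 16.4, 17.0, 20.3, 20.7, 22.6, 24.6
Best 5: 3.4, 4.8, 7.4, 15.4, 16.4
Average of best = 47.4 / 5 = 9.48
Raw index = 9.48 * 0.96 = 9.1008
Handicap index = round(9.1008, 1) = 9.1

9.1


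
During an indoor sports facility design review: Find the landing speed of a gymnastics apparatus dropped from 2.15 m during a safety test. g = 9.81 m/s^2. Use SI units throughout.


v = sqrt(2 * g * h)
v = sqrt(2 * 9.81 * 2.15)
v = sqrt(42.183) = 6.4948 m/s

6.4948 m/s


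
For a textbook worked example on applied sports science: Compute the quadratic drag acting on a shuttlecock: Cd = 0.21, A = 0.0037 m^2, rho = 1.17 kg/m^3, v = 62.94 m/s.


Fd = 0.5 * Cd * rho * A * v^2
Fd = 0.5 * 0.21 * 1.17 * 0.0037 * 62.94^2
v^2 = 3961.4436
Fd = 0.5 * 0.21 * 1.17 * 0.0037 * 3961.4436 = 1.8007 N

1.8007 N


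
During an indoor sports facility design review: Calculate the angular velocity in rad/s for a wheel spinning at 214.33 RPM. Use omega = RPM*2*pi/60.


omega = RPM * 2 * pi / 60
omega = 214.33 * 2 * 3.14159 / 60
omega = 1346.6751 / 60 = 22.4446 rad/s

22.4446 rad/s


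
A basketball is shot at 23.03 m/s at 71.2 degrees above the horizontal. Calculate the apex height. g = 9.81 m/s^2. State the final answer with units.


H = (v*sin(theta))^2 / (2*g)
vy = v*sin(theta) = 23.03 * sin(71.2 deg) = 21.8013 m/s
H = vy^2 / (2*g) = 475.2981 / (2*9.81)
H = 475.2981 / 19.62 = 24.2252 m

24.2252 m


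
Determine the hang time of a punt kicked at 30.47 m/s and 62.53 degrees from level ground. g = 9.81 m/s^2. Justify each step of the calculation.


T = 2*v*sin(theta)/g
sin(theta) = sin(62.53 deg) = 0.8873
T = 2*30.47*0.8873 / 9.81
T = 54.0692 / 9.81 = 5.5116 s

5.5116 s


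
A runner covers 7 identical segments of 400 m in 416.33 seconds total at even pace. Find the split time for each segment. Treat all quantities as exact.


Split time = total_time / n_laps = 416.33 / 7
Split time = 59.4757 s per lap

59.4757 s


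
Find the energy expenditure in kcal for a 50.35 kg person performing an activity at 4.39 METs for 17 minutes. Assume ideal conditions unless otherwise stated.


kcal = MET * mass * time_hr
Convert time: 17 min = 0.2833 hr
kcal = 4.39 * 50.35 * 0.2833
kcal = 62.627 kcal

62.627 kcal


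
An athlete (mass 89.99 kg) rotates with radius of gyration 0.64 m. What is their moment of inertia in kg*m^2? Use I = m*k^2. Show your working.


I = m * k^2
I = 89.99 * 0.64^2
I = 89.99 * 0.4096 = 36.8599 kg*m^2

36.8599 kg*m^2


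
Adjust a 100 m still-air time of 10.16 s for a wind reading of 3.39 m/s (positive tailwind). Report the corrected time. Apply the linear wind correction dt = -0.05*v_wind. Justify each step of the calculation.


dt = -0.05 * v_wind = -0.05 * 3.39 = -0.1695 s
t_corrected = t_still + dt = 10.16 + (-0.1695)
t_corrected = 9.9905 s

9.9905 s


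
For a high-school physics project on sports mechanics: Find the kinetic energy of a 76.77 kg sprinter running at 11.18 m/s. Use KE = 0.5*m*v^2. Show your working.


KE = 0.5 * m * v^2
KE = 0.5 * 76.77 * 11.18^2
KE = 0.5 * 76.77 * 124.9924 = 4797.8333 J

4797.8333 J


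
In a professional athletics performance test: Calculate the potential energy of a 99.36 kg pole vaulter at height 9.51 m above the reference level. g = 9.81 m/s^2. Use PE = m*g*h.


PE = m * g * h
PE = 99.36 * 9.81 * 9.51
PE = 974.7216 * 9.51 = 9269.6024 J

9269.6024 J


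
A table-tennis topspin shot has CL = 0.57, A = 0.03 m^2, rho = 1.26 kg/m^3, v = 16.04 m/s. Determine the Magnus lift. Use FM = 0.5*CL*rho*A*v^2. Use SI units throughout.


FM = 0.5 * CL * rho * A * v^2
FM = 0.5 * 0.57 * 1.26 * 0.03 * 16.04^2
v^2 = 257.2816
FM = 0.5 * 0.57 * 1.26 * 0.03 * 257.2816 = 2.7717 N

2.7717 N


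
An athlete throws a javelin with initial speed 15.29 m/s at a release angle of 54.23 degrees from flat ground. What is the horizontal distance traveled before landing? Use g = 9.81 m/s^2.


R = v^2 * sin(2*theta) / g
Convert angle to radians: theta = 54.23 deg = 0.9465 rad
sin(2*theta) = sin(1.893) = 0.9485
R = 15.29^2 * 0.9485 / 9.81
R = 233.7841 * 0.9485 / 9.81 = 22.605 m

22.605 m


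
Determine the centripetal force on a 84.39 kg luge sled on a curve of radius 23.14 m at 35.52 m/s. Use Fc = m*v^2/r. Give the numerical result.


Fc = m * v^2 / r
v^2 = 35.52^2 = 1261.6704
Fc = 84.39 * 1261.6704 / 23.14
Fc = 106472.3651 / 23.14 = 4601.2258 N

4601.2258 N


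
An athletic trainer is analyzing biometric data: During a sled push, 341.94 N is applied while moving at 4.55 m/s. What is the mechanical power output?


P = F * v
P = 341.94 * 4.55
P = 1555.827 W

1555.827 W


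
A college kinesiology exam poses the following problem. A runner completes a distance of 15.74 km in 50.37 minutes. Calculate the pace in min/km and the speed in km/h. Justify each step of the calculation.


Pace = time / distance = 50.37 min / 15.74 km = 3.2001 min/km
Speed = distance / time_in_hours = 15.74 / 0.8395 hr
Speed = 18.7493 km/h

3.2001 min/km, 18.7493 km/h


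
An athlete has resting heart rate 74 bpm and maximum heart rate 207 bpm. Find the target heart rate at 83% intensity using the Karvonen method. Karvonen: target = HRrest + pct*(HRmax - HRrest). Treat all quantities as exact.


Target = HRrest + pct*(HRmax - HRrest)
Heart rate reserve = HRmax - HRrest = 207 - 74 = 133 bpm
Fraction = 83% = 0.83
Target = 74 + 0.83 * 133
Target = 74 + 110.39 = 184.39 bpm

184.39 bpm


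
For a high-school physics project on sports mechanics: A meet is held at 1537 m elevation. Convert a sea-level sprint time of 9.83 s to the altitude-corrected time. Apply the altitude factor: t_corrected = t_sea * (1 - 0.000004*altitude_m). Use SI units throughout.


Correction factor = 1 - 0.000004 * 1537 = 0.993852
t_corrected = t_sea * factor = 9.83 * 0.993852
t_corrected = 9.7696 s

9.7696 s


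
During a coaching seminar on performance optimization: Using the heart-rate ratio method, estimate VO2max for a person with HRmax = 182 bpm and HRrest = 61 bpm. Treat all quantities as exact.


VO2max = 15.3 * HRmax / HRrest
VO2max = 15.3 * 182 / 61
VO2max = 2784.6 / 61 = 45.6492 mL/kg/min

45.6492 mL/kg/min


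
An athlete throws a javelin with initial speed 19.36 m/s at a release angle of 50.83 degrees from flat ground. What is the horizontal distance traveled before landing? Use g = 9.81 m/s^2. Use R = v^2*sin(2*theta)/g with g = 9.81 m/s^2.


R = v^2 * sin(2*theta) / g
Convert angle to radians: theta = 50.83 deg = 0.8872 rad
sin(2*theta) = sin(1.7743) = 0.9794
R = 19.36^2 * 0.9794 / 9.81
R = 374.8096 * 0.9794 / 9.81 = 37.4185 m

37.4185 m


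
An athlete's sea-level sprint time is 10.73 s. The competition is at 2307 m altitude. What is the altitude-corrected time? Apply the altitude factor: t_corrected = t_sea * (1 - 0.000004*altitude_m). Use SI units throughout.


Correction factor = 1 - 0.000004 * 2307 = 0.990772
t_corrected = t_sea * factor = 10.73 * 0.990772
t_corrected = 10.631 s

10.631 s


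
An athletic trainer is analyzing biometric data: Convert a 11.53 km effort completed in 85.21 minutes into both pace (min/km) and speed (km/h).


Pace = time / distance = 85.21 min / 11.53 km = 7.3903 min/km
Speed = distance / time_in_hours = 11.53 / 1.4202 hr
Speed = 8.1188 km/h

7.3903 min/km, 8.1188 km/h


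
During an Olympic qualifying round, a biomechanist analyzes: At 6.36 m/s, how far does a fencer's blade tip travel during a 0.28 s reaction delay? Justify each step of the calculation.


d = v * t
d = 6.36 * 0.28
d = 1.7808 m

1.7808 m


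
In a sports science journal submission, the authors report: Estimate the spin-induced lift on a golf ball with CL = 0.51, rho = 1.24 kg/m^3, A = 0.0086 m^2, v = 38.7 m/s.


FM = 0.5 * CL * rho * A * v^2
FM = 0.5 * 0.51 * 1.24 * 0.0086 * 38.7^2
v^2 = 1497.69
FM = 0.5 * 0.51 * 1.24 * 0.0086 * 1497.69 = 4.0727 N

4.0727 N


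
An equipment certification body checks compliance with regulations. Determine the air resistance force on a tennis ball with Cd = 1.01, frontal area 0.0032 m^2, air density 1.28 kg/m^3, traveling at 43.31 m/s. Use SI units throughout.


Fd = 0.5 * Cd * rho * A * v^2
Fd = 0.5 * 1.01 * 1.28 * 0.0032 * 43.31^2
v^2 = 1875.7561
Fd = 0.5 * 1.01 * 1.28 * 0.0032 * 1875.7561 = 3.88 N

3.88 N


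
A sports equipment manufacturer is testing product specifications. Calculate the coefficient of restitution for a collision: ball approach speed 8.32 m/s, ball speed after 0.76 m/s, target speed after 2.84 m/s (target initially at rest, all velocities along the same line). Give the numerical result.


e = (v2_after - v1_after) / (v1_before - v2_before)
Numerator = 2.84 - 0.76 = 2.08
Denominator = 8.32 - 0 = 8.32
e = 2.08 / 8.32 = 0.25

0.25


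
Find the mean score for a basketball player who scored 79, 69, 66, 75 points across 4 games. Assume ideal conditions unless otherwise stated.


Average = sum / n
Sum = 289
Average = 289 / 4 = 72.25

72.25


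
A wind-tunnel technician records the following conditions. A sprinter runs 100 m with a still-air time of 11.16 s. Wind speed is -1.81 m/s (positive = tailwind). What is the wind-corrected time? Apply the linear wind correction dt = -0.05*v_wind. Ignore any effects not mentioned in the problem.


dt = -0.05 * v_wind = -0.05 * -1.81 = 0.0905 s
t_corrected = t_still + dt = 11.16 + (0.0905)
t_corrected = 11.2505 s

11.2505 s


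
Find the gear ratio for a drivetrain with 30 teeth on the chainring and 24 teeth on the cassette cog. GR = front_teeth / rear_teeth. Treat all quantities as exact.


GR = front_teeth / rear_teeth
GR = 30 / 24
GR = 1.25

1.25


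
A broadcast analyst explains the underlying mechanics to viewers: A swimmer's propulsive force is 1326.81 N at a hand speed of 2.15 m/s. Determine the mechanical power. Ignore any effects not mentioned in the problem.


P = F * v
P = 1326.81 * 2.15
P = 2852.6415 W

2852.6415 W


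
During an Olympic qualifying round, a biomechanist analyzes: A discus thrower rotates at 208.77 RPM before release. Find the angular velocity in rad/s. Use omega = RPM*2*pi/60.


omega = RPM * 2 * pi / 60
omega = 208.77 * 2 * 3.14159 / 60
omega = 1311.7406 / 60 = 21.8623 rad/s

21.8623 rad/s


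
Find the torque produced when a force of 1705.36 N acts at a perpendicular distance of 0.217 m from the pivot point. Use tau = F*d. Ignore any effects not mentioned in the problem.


tau = F * d
tau = 1705.36 * 0.217
tau = 370.0631 N*m

370.0631 N*m


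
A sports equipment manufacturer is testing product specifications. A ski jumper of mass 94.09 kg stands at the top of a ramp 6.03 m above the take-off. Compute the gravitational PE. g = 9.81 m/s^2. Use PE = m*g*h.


PE = m * g * h
PE = 94.09 * 9.81 * 6.03
PE = 923.0229 * 6.03 = 5565.8281 J

5565.8281 J


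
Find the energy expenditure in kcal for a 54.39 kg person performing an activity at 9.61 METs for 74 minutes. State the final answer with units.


kcal = MET * mass * time_hr
Convert time: 74 min = 1.2333 hr
kcal = 9.61 * 54.39 * 1.2333
kcal = 644.6484 kcal

644.6484 kcal


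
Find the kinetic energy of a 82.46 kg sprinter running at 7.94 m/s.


KE = 0.5 * m * v^2
KE = 0.5 * 82.46 * 7.94^2
KE = 0.5 * 82.46 * 63.0436 = 2599.2876 J

2599.2876 J


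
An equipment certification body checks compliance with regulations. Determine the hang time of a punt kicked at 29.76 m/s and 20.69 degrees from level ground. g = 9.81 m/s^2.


T = 2*v*sin(theta)/g
sin(theta) = sin(20.69 deg) = 0.3533
T = 2*29.76*0.3533 / 9.81
T = 21.0291 / 9.81 = 2.1436 s

2.1436 s


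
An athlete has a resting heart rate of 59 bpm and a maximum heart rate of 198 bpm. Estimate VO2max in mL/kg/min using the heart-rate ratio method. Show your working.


VO2max = 15.3 * HRmax / HRrest
VO2max = 15.3 * 198 / 59
VO2max = 3029.4 / 59 = 51.3458 mL/kg/min

51.3458 mL/kg/min


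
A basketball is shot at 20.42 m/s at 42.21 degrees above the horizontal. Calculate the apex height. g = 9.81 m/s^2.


H = (v*sin(theta))^2 / (2*g)
vy = v*sin(theta) = 20.42 * sin(42.21 deg) = 13.7192 m/s
H = vy^2 / (2*g) = 188.2157 / (2*9.81)
H = 188.2157 / 19.62 = 9.5931 m

9.5931 m


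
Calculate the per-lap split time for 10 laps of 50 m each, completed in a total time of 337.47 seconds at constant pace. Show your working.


Split time = total_time / n_laps = 337.47 / 10
Split time = 33.747 s per lap

33.747 s


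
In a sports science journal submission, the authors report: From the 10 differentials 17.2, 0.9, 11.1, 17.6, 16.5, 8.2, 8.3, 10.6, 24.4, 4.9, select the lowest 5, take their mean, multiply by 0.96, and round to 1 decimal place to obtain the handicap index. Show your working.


All differentials: 17.2, 0.9, 11.1, 17.6, 16.5, 8.2, 8.3, 10.6, 24.4, 4.9
Sorted: 0.9, 4.9, 8.2, 8.3, 10.6, 11.1, 16.5, 17.2, 17.6, 24.4
Best 5: 0.9, 4.9, 8.2, 8.3, 10.6
Average of best = 32.9 / 5 = 6.58
Raw index = 6.58 * 0.96 = 6.3168
Handicap index = round(6.3168, 1) = 6.3

6.3


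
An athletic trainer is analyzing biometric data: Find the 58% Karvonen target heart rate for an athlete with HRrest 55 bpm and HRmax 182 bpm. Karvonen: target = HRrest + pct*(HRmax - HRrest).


Target = HRrest + pct*(HRmax - HRrest)
Heart rate reserve = HRmax - HRrest = 182 - 55 = 127 bpm
Fraction = 58% = 0.58
Target = 55 + 0.58 * 127
Target = 55 + 73.66 = 128.66 bpm

128.66 bpm


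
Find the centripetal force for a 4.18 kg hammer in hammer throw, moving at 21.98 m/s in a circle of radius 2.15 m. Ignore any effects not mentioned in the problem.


Fc = m * v^2 / r
v^2 = 21.98^2 = 483.1204
Fc = 4.18 * 483.1204 / 2.15
Fc = 2019.4433 / 2.15 = 939.2759 N

939.2759 N


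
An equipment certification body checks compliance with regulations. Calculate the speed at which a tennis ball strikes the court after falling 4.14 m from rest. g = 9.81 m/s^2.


v = sqrt(2 * g * h)
v = sqrt(2 * 9.81 * 4.14)
v = sqrt(81.2268) = 9.0126 m/s

9.0126 m/s


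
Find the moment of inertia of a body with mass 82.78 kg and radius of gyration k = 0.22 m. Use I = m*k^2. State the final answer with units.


I = m * k^2
I = 82.78 * 0.22^2
I = 82.78 * 0.0484 = 4.0066 kg*m^2

4.0066 kg*m^2


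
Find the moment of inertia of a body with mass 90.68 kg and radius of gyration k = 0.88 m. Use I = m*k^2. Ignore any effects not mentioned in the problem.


I = m * k^2
I = 90.68 * 0.88^2
I = 90.68 * 0.7744 = 70.2226 kg*m^2

70.2226 kg*m^2


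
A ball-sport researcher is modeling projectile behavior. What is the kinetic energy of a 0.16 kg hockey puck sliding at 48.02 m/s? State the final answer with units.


KE = 0.5 * m * v^2
KE = 0.5 * 0.16 * 48.02^2
KE = 0.5 * 0.16 * 2305.9204 = 184.4736 J

184.4736 J


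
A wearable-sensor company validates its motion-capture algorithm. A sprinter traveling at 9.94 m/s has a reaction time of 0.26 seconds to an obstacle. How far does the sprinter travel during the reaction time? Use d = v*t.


d = v * t
d = 9.94 * 0.26
d = 2.5844 m

2.5844 m


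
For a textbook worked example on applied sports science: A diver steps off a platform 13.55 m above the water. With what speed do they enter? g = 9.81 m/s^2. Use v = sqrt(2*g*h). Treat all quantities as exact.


v = sqrt(2 * g * h)
v = sqrt(2 * 9.81 * 13.55)
v = sqrt(265.851) = 16.3049 m/s

16.3049 m/s
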